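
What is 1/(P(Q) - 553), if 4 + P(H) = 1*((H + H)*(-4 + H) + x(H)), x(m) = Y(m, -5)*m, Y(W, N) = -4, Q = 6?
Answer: -1/557 ≈ -0.0017953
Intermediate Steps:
x(m) = -4*m
P(H) = -4 - 4*H + 2*H*(-4 + H) (P(H) = -4 + 1*((H + H)*(-4 + H) - 4*H) = -4 + 1*((2*H)*(-4 + H) - 4*H) = -4 + 1*(2*H*(-4 + H) - 4*H) = -4 + 1*(-4*H + 2*H*(-4 + H)) = -4 + (-4*H + 2*H*(-4 + H)) = -4 - 4*H + 2*H*(-4 + H))
1/(P(Q) - 553) = 1/((-4 - 12*6 + 2*6²) - 553) = 1/((-4 - 72 + 2*36) - 553) = 1/((-4 - 72 + 72) - 553) = 1/(-4 - 553) = 1/(-557) = -1/557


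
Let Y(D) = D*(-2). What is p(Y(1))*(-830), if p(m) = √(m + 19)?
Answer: -830*√17 ≈ -3422.2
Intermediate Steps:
Y(D) = -2*D
p(m) = √(19 + m)
p(Y(1))*(-830) = √(19 - 2*1)*(-830) = √(19 - 2)*(-830) = √17*(-830) = -830*√17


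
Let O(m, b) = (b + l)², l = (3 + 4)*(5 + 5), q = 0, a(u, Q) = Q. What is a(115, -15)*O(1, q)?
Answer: -73500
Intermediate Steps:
l = 70 (l = 7*10 = 70)
O(m, b) = (70 + b)² (O(m, b) = (b + 70)² = (70 + b)²)
a(115, -15)*O(1, q) = -15*(70 + 0)² = -15*70² = -15*4900 = -73500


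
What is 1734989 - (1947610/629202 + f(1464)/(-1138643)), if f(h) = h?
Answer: 88786224874634768/51174032349 ≈ 1.7350e+6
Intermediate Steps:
1734989 - (1947610/629202 + f(1464)/(-1138643)) = 1734989 - (1947610/629202 + 1464/(-1138643)) = 1734989 - (1947610*(1/629202) + 1464*(-1/1138643)) = 1734989 - (139115/44943 - 1464/1138643) = 1734989 - 1*158336524393/51174032349 = 1734989 - 158336524393/51174032349 = 88786224874634768/51174032349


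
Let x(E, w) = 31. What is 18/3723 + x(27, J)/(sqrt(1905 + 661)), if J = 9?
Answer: 6/1241 + 31*sqrt(2566)/2566 ≈ 0.61681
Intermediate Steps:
18/3723 + x(27, J)/(sqrt(1905 + 661)) = 18/3723 + 31/(sqrt(1905 + 661)) = 18*(1/3723) + 31/(sqrt(2566)) = 6/1241 + 31*(sqrt(2566)/2566) = 6/1241 + 31*sqrt(2566)/2566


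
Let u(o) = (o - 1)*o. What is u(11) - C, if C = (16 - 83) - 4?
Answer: 181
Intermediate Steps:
u(o) = o*(-1 + o) (u(o) = (-1 + o)*o = o*(-1 + o))
C = -71 (C = -67 - 4 = -71)
u(11) - C = 11*(-1 + 11) - 1*(-71) = 11*10 + 71 = 110 + 71 = 181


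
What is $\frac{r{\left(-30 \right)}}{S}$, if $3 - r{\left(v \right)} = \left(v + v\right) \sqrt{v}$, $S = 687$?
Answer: $\frac{1}{229} + \frac{20 i \sqrt{30}}{229} \approx 0.0043668 + 0.47836 i$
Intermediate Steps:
$r{\left(v \right)} = 3 - 2 v^{\frac{3}{2}}$ ($r{\left(v \right)} = 3 - \left(v + v\right) \sqrt{v} = 3 - 2 v \sqrt{v} = 3 - 2 v^{\frac{3}{2}}$)
$\frac{r{\left(-30 \right)}}{S} = \frac{3 - 2 \left(-30\right)^{\frac{3}{2}}}{687} = \left(3 - 2 \left(- 30 i \sqrt{30}\right)\right) \frac{1}{687} = \left(3 + 60 i \sqrt{30}\right) \frac{1}{687} = \frac{1}{229} + \frac{20 i \sqrt{30}}{229}$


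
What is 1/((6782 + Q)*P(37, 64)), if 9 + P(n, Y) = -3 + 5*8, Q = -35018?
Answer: -1/790608 ≈ -1.2648e-6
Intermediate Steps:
P(n, Y) = 28 (P(n, Y) = -9 + (-3 + 5*8) = -9 + (-3 + 40) = -9 + 37 = 28)
1/((6782 + Q)*P(37, 64)) = 1/((6782 - 35018)*28) = (1/28)/(-28236) = -1/28236*1/28 = -1/790608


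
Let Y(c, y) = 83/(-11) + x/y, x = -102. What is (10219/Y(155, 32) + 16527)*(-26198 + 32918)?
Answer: 197708844480/1889 ≈ 1.0466e+8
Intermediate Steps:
Y(c, y) = -83/11 - 102/y (Y(c, y) = 83/(-11) - 102/y = 83*(-1/11) - 102/y = -83/11 - 102/y)
(10219/Y(155, 32) + 16527)*(-26198 + 32918) = (10219/(-83/11 - 102/32) + 16527)*(-26198 + 32918) = (10219/(-83/11 - 102*1/32) + 16527)*6720 = (10219/(-83/11 - 51/16) + 16527)*6720 = (10219/(-1889/176) + 16527)*6720 = (10219*(-176/1889) + 16527)*6720 = (-1798544/1889 + 16527)*6720 = (29420959/1889)*6720 = 197708844480/1889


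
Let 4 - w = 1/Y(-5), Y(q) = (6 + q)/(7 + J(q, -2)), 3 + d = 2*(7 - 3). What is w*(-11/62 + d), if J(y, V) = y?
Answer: 299/31 ≈ 9.6452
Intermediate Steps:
d = 5 (d = -3 + 2*(7 - 3) = -3 + 2*4 = -3 + 8 = 5)
Y(q) = (6 + q)/(7 + q)
w = 2 (w = 4 - 1/((6 - 5)/(7 - 5)) = 4 - 1/(1/2) = 4 - 1/((½)*1) = 4 - 1/½ = 4 - 1*2 = 4 - 2 = 2)
w*(-11/62 + d) = 2*(-11/62 + 5) = 2*(299/62) = 299/31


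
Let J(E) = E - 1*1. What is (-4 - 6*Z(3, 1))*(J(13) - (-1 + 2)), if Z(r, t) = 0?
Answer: -44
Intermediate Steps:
J(E) = -1 + E (J(E) = E - 1 = -1 + E)
(-4 - 6*Z(3, 1))*(J(13) - (-1 + 2)) = (-4 - 6*0)*((-1 + 13) - (-1 + 2)) = (-4 + 0)*(12 - 1) = -4*(12 - 1*1) = -4*(12 - 1) = -4*11 = -44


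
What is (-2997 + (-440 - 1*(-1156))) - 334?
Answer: -2615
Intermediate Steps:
(-2997 + (-440 - 1*(-1156))) - 334 = (-2997 + (-440 + 1156)) - 334 = (-2997 + 716) - 334 = -2281 - 334 = -2615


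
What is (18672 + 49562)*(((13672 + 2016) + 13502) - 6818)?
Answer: 1526531048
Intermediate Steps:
(18672 + 49562)*(((13672 + 2016) + 13502) - 6818) = 68234*((15688 + 13502) - 6818) = 68234*(29190 - 6818) = 68234*22372 = 1526531048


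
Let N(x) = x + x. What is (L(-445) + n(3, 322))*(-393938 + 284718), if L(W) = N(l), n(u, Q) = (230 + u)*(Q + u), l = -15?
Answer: -8267407900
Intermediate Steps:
N(x) = 2*x
L(W) = -30 (L(W) = 2*(-15) = -30)
(L(-445) + n(3, 322))*(-393938 + 284718) = (-30 + (3² + 230*322 + 230*3 + 322*3))*(-393938 + 284718) = (-30 + (9 + 74060 + 690 + 966))*(-109220) = (-30 + 75725)*(-109220) = 75695*(-109220) = -8267407900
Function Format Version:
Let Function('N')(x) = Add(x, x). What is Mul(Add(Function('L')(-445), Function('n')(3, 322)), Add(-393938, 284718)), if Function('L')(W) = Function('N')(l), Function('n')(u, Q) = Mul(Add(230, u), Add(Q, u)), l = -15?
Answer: -8267407900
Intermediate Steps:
Function('N')(x) = Mul(2, x)
Function('L')(W) = -30 (Function('L')(W) = Mul(2, -15) = -30)
Mul(Add(Function('L')(-445), Function('n')(3, 322)), Add(-393938, 284718)) = Mul(Add(-30, Add(Pow(3, 2), Mul(230, 322), Mul(230, 3), Mul(322, 3))), Add(-393938, 284718)) = Mul(Add(-30, Add(9, 74060, 690, 966)), -109220) = Mul(Add(-30, 75725), -109220) = Mul(75695, -109220) = -8267407900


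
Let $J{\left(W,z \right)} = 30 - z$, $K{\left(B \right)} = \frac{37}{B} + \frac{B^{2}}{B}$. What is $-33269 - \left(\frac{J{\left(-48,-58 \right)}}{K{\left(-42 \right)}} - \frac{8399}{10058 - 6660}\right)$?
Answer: $- \frac{203571874055}{6119798} \approx -33265.0$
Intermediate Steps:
$K{\left(B \right)} = B + \frac{37}{B}$ ($K{\left(B \right)} = \frac{37}{B} + B = B + \frac{37}{B}$)
$-33269 - \left(\frac{J{\left(-48,-58 \right)}}{K{\left(-42 \right)}} - \frac{8399}{10058 - 6660}\right) = -33269 - \left(\frac{30 - -58}{-42 + \frac{37}{-42}} - \frac{8399}{10058 - 6660}\right) = -33269 - \left(\frac{30 + 58}{-42 + 37 \left(- \frac{1}{42}\right)} - \frac{8399}{10058 - 6660}\right) = -33269 - \left(\frac{88}{-42 - \frac{37}{42}} - \frac{8399}{3398}\right) = -33269 - \left(\frac{88}{- \frac{1801}{42}} - \frac{8399}{3398}\right) = -33269 - \left(88 \left(- \frac{42}{1801}\right) - \frac{8399}{3398}\right) = -33269 - \left(- \frac{3696}{1801} - \frac{8399}{3398}\right) = -33269 - - \frac{27685607}{6119798} = -33269 + \frac{27685607}{6119798} = - \frac{203571874055}{6119798}$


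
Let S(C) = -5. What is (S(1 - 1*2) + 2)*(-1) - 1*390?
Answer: -387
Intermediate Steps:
(S(1 - 1*2) + 2)*(-1) - 1*390 = (-5 + 2)*(-1) - 1*390 = -3*(-1) - 390 = 3 - 390 = -387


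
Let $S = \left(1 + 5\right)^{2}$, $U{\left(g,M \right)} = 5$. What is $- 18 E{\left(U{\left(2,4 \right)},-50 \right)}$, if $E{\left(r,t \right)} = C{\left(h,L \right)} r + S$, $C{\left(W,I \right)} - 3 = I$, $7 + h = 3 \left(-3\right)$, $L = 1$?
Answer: $-1008$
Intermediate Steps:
$h = -16$ ($h = -7 + 3 \left(-3\right) = -7 - 9 = -16$)
$S = 36$ ($S = 6^{2} = 36$)
$C{\left(W,I \right)} = 3 + I$
$E{\left(r,t \right)} = 36 + 4 r$ ($E{\left(r,t \right)} = \left(3 + 1\right) r + 36 = 4 r + 36 = 36 + 4 r$)
$- 18 E{\left(U{\left(2,4 \right)},-50 \right)} = - 18 \left(36 + 4 \cdot 5\right) = - 18 \left(36 + 20\right) = \left(-18\right) 56 = -1008$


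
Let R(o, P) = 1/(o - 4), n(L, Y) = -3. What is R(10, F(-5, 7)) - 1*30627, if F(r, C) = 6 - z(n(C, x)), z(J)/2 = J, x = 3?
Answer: -183761/6 ≈ -30627.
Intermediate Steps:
z(J) = 2*J
F(r, C) = 12 (F(r, C) = 6 - 2*(-3) = 6 - 1*(-6) = 6 + 6 = 12)
R(o, P) = 1/(-4 + o)
R(10, F(-5, 7)) - 1*30627 = 1/(-4 + 10) - 1*30627 = 1/6 - 30627 = ⅙ - 30627 = -183761/6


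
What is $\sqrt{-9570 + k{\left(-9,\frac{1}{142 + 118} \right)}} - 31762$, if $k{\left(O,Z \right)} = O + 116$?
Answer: $-31762 + i \sqrt{9463} \approx -31762.0 + 97.278 i$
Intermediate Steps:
$k{\left(O,Z \right)} = 116 + O$
$\sqrt{-9570 + k{\left(-9,\frac{1}{142 + 118} \right)}} - 31762 = \sqrt{-9570 + \left(116 - 9\right)} - 31762 = \sqrt{-9570 + 107} - 31762 = \sqrt{-9463} - 31762 = i \sqrt{9463} - 31762 = -31762 + i \sqrt{9463}$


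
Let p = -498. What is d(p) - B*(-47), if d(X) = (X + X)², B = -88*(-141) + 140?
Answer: 1581772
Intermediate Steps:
B = 12548 (B = 12408 + 140 = 12548)
d(X) = 4*X² (d(X) = (2*X)² = 4*X²)
d(p) - B*(-47) = 4*(-498)² - 12548*(-47) = 4*248004 - 1*(-589756) = 992016 + 589756 = 1581772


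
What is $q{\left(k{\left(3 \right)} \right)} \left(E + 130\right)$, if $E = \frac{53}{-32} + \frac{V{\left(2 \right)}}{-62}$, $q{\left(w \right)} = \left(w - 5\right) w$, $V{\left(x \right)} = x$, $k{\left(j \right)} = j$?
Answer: $- \frac{381855}{496} \approx -769.87$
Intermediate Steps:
$q{\left(w \right)} = w \left(-5 + w\right)$ ($q{\left(w \right)} = \left(-5 + w\right) w = w \left(-5 + w\right)$)
$E = - \frac{1675}{992}$ ($E = \frac{53}{-32} + \frac{2}{-62} = 53 \left(- \frac{1}{32}\right) + 2 \left(- \frac{1}{62}\right) = - \frac{53}{32} - \frac{1}{31} = - \frac{1675}{992} \approx -1.6885$)
$q{\left(k{\left(3 \right)} \right)} \left(E + 130\right) = 3 \left(-5 + 3\right) \left(- \frac{1675}{992} + 130\right) = 3 \left(-2\right) \frac{127285}{992} = \left(-6\right) \frac{127285}{992} = - \frac{381855}{496}$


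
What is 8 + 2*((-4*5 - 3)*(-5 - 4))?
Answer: 422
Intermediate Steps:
8 + 2*((-4*5 - 3)*(-5 - 4)) = 8 + 2*((-20 - 3)*(-9)) = 8 + 2*(-23*(-9)) = 8 + 2*207 = 8 + 414 = 422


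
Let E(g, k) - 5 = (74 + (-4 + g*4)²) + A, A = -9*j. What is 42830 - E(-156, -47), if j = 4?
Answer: -351597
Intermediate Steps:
A = -36 (A = -9*4 = -36)
E(g, k) = 43 + (-4 + 4*g)² (E(g, k) = 5 + ((74 + (-4 + g*4)²) - 36) = 5 + ((74 + (-4 + 4*g)²) - 36) = 5 + (38 + (-4 + 4*g)²) = 43 + (-4 + 4*g)²)
42830 - E(-156, -47) = 42830 - (43 + 16*(-1 - 156)²) = 42830 - (43 + 16*(-157)²) = 42830 - (43 + 16*24649) = 42830 - (43 + 394384) = 42830 - 1*394427 = 42830 - 394427 = -351597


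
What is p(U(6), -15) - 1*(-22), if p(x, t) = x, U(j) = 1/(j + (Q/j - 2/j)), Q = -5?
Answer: 644/29 ≈ 22.207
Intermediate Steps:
U(j) = 1/(j - 7/j) (U(j) = 1/(j + (-5/j - 2/j)) = 1/(j - 7/j))
p(U(6), -15) - 1*(-22) = 6/(-7 + 6²) - 1*(-22) = 6/(-7 + 36) + 22 = 6/29 + 22 = 644/29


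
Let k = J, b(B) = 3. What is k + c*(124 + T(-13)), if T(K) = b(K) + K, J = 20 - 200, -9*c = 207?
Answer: -2802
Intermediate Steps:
c = -23 (c = -⅑*207 = -23)
J = -180
k = -180
T(K) = 3 + K
k + c*(124 + T(-13)) = -180 - 23*(124 + (3 - 13)) = -180 - 23*(124 - 10) = -180 - 23*114 = -180 - 2622 = -2802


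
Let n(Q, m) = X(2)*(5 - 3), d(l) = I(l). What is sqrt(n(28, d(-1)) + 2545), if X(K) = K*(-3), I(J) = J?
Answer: sqrt(2533) ≈ 50.329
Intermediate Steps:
d(l) = l
X(K) = -3*K
n(Q, m) = -12 (n(Q, m) = (-3*2)*(5 - 3) = -6*2 = -12)
sqrt(n(28, d(-1)) + 2545) = sqrt(-12 + 2545) = sqrt(2533)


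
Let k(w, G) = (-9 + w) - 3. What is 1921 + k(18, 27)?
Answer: 1927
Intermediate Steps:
k(w, G) = -12 + w
1921 + k(18, 27) = 1921 + (-12 + 18) = 1921 + 6 = 1927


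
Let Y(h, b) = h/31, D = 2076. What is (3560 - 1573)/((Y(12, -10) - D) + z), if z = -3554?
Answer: -61597/174518 ≈ -0.35295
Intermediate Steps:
Y(h, b) = h/31 (Y(h, b) = h*(1/31) = h/31)
(3560 - 1573)/((Y(12, -10) - D) + z) = (3560 - 1573)/(((1/31)*12 - 1*2076) - 3554) = 1987/((12/31 - 2076) - 3554) = 1987/(-64344/31 - 3554) = 1987/(-174518/31) = 1987*(-31/174518) = -61597/174518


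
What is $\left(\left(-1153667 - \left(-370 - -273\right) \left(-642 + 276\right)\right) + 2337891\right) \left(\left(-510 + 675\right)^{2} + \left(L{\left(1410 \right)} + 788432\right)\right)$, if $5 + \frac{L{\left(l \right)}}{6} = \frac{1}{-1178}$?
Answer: $\frac{551850988304600}{589} \approx 9.3693 \cdot 10^{11}$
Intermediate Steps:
$L{\left(l \right)} = - \frac{17673}{589}$ ($L{\left(l \right)} = -30 + \frac{6}{-1178} = -30 + 6 \left(- \frac{1}{1178}\right) = -30 - \frac{3}{589} = - \frac{17673}{589}$)
$\left(\left(-1153667 - \left(-370 - -273\right) \left(-642 + 276\right)\right) + 2337891\right) \left(\left(-510 + 675\right)^{2} + \left(L{\left(1410 \right)} + 788432\right)\right) = \left(\left(-1153667 - \left(-370 - -273\right) \left(-642 + 276\right)\right) + 2337891\right) \left(\left(-510 + 675\right)^{2} + \left(- \frac{17673}{589} + 788432\right)\right) = \left(\left(-1153667 - \left(-370 + 273\right) \left(-366\right)\right) + 2337891\right) \left(165^{2} + \frac{464368775}{589}\right) = \left(\left(-1153667 - \left(-97\right) \left(-366\right)\right) + 2337891\right) \left(27225 + \frac{464368775}{589}\right) = \left(\left(-1153667 - 35502\right) + 2337891\right) \frac{480404300}{589} = \left(-1189169 + 2337891\right) \frac{480404300}{589} = 1148722 \cdot \frac{480404300}{589} = \frac{551850988304600}{589}$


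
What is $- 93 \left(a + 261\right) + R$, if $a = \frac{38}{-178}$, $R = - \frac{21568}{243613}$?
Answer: $- \frac{525847888442}{21681557} \approx -24253.0$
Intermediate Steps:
$R = - \frac{21568}{243613}$ ($R = \left(-21568\right) \frac{1}{243613} = - \frac{21568}{243613} \approx -0.088534$)
$a = - \frac{19}{89}$ ($a = 38 \left(- \frac{1}{178}\right) = - \frac{19}{89} \approx -0.21348$)
$- 93 \left(a + 261\right) + R = - 93 \left(- \frac{19}{89} + 261\right) - \frac{21568}{243613} = \left(-93\right) \frac{23210}{89} - \frac{21568}{243613} = - \frac{2158530}{89} - \frac{21568}{243613} = - \frac{525847888442}{21681557}$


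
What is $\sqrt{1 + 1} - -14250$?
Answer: $14250 + \sqrt{2} \approx 14251.0$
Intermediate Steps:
$\sqrt{1 + 1} - -14250 = \sqrt{2} + 14250 = 14250 + \sqrt{2}$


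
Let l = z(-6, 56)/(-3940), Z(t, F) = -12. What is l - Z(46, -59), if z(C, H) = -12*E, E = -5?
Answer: 2361/197 ≈ 11.985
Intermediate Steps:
z(C, H) = 60 (z(C, H) = -12*(-5) = 60)
l = -3/197 (l = 60/(-3940) = 60*(-1/3940) = -3/197 ≈ -0.015228)
l - Z(46, -59) = -3/197 - 1*(-12) = -3/197 + 12 = 2361/197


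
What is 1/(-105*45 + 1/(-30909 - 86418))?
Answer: -117327/554370076 ≈ -0.00021164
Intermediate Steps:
1/(-105*45 + 1/(-30909 - 86418)) = 1/(-4725 + 1/(-117327)) = 1/(-4725 - 1/117327) = 1/(-554370076/117327) = -117327/554370076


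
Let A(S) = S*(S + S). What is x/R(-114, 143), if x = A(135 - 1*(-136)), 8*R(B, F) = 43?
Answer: 1175056/43 ≈ 27327.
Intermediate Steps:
R(B, F) = 43/8 (R(B, F) = (1/8)*43 = 43/8)
A(S) = 2*S**2 (A(S) = S*(2*S) = 2*S**2)
x = 146882 (x = 2*(135 - 1*(-136))**2 = 2*(135 + 136)**2 = 2*271**2 = 2*73441 = 146882)
x/R(-114, 143) = 146882/(43/8) = 146882*(8/43) = 1175056/43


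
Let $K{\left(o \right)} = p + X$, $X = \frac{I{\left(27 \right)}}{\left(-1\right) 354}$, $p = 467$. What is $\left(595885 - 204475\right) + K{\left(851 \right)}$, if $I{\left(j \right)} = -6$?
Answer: $\frac{23120744}{59} \approx 3.9188 \cdot 10^{5}$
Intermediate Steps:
$X = \frac{1}{59}$ ($X = - \frac{6}{\left(-1\right) 354} = - \frac{6}{-354} = \left(-6\right) \left(- \frac{1}{354}\right) = \frac{1}{59} \approx 0.016949$)
$K{\left(o \right)} = \frac{27554}{59}$ ($K{\left(o \right)} = 467 + \frac{1}{59} = \frac{27554}{59}$)
$\left(595885 - 204475\right) + K{\left(851 \right)} = \left(595885 - 204475\right) + \frac{27554}{59} = 391410 + \frac{27554}{59} = \frac{23120744}{59}$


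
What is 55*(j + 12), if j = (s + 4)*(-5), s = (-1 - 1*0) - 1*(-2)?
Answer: -715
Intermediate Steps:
s = 1 (s = (-1 + 0) + 2 = -1 + 2 = 1)
j = -25 (j = (1 + 4)*(-5) = 5*(-5) = -25)
55*(j + 12) = 55*(-25 + 12) = 55*(-13) = -715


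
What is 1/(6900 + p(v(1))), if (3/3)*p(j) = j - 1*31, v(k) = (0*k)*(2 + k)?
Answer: 1/6869 ≈ 0.00014558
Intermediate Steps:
v(k) = 0 (v(k) = 0*(2 + k) = 0)
p(j) = -31 + j (p(j) = j - 1*31 = j - 31 = -31 + j)
1/(6900 + p(v(1))) = 1/(6900 + (-31 + 0)) = 1/(6900 - 31) = 1/6869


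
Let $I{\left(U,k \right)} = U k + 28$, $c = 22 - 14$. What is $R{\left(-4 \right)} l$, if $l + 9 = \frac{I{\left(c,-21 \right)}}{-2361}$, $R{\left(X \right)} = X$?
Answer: $\frac{84436}{2361} \approx 35.763$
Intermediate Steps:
$c = 8$
$I{\left(U,k \right)} = 28 + U k$
$l = - \frac{21109}{2361}$ ($l = -9 + \frac{28 + 8 \left(-21\right)}{-2361} = -9 + \left(28 - 168\right) \left(- \frac{1}{2361}\right) = -9 - - \frac{140}{2361} = -9 + \frac{140}{2361} = - \frac{21109}{2361} \approx -8.9407$)
$R{\left(-4 \right)} l = \left(-4\right) \left(- \frac{21109}{2361}\right) = \frac{84436}{2361}$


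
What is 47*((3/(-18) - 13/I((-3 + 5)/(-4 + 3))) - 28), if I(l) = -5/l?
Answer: -47047/30 ≈ -1568.2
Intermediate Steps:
47*((3/(-18) - 13/I((-3 + 5)/(-4 + 3))) - 28) = 47*((3/(-18) - 13*(-(-3 + 5)/(5*(-4 + 3)))) - 28) = 47*((3*(-1/18) - 13/((-5/(2/(-1))))) - 28) = 47*((-⅙ - 13/((-5/(2*(-1))))) - 28) = 47*((-⅙ - 13/((-5/(-2)))) - 28) = 47*((-⅙ - 13/((-5*(-½)))) - 28) = 47*((-⅙ - 13/5/2) - 28) = 47*((-⅙ - 13*⅖) - 28) = 47*((-⅙ - 26/5) - 28) = 47*(-161/30 - 28) = 47*(-1001/30) = -47047/30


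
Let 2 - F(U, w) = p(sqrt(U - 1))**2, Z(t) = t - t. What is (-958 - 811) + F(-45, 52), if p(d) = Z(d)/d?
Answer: -1767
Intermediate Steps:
Z(t) = 0
p(d) = 0 (p(d) = 0/d = 0)
F(U, w) = 2 (F(U, w) = 2 - 1*0**2 = 2 - 1*0 = 2 + 0 = 2)
(-958 - 811) + F(-45, 52) = (-958 - 811) + 2 = -1769 + 2 = -1767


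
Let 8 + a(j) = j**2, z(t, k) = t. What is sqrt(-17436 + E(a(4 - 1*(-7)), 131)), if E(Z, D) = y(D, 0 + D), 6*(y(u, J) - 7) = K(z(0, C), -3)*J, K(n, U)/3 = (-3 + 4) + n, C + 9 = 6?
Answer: 11*I*sqrt(574)/2 ≈ 131.77*I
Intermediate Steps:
C = -3 (C = -9 + 6 = -3)
K(n, U) = 3 + 3*n (K(n, U) = 3*((-3 + 4) + n) = 3*(1 + n) = 3 + 3*n)
a(j) = -8 + j**2
y(u, J) = 7 + J/2 (y(u, J) = 7 + ((3 + 3*0)*J)/6 = 7 + ((3 + 0)*J)/6 = 7 + (3*J)/6 = 7 + J/2)
E(Z, D) = 7 + D/2 (E(Z, D) = 7 + (0 + D)/2 = 7 + D/2)
sqrt(-17436 + E(a(4 - 1*(-7)), 131)) = sqrt(-17436 + (7 + (1/2)*131)) = sqrt(-17436 + (7 + 131/2)) = sqrt(-17436 + 145/2) = sqrt(-34727/2) = 11*I*sqrt(574)/2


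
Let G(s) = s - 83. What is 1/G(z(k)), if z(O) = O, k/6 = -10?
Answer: -1/143 ≈ -0.0069930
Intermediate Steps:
k = -60 (k = 6*(-10) = -60)
G(s) = -83 + s
1/G(z(k)) = 1/(-83 - 60) = 1/(-143) = -1/143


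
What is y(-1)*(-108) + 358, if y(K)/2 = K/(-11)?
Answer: 3722/11 ≈ 338.36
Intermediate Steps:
y(K) = -2*K/11 (y(K) = 2*(K/(-11)) = 2*(K*(-1/11)) = 2*(-K/11) = -2*K/11)
y(-1)*(-108) + 358 = -2/11*(-1)*(-108) + 358 = (2/11)*(-108) + 358 = -216/11 + 358 = 3722/11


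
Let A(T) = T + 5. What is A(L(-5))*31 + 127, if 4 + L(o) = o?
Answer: 3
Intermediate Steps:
L(o) = -4 + o
A(T) = 5 + T
A(L(-5))*31 + 127 = (5 + (-4 - 5))*31 + 127 = (5 - 9)*31 + 127 = -4*31 + 127 = -124 + 127 = 3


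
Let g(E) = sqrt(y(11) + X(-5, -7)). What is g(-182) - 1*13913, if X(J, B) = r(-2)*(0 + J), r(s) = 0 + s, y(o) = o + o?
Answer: -13913 + 4*sqrt(2) ≈ -13907.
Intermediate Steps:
y(o) = 2*o
r(s) = s
X(J, B) = -2*J (X(J, B) = -2*(0 + J) = -2*J)
g(E) = 4*sqrt(2) (g(E) = sqrt(2*11 - 2*(-5)) = sqrt(22 + 10) = sqrt(32) = 4*sqrt(2))
g(-182) - 1*13913 = 4*sqrt(2) - 1*13913 = 4*sqrt(2) - 13913 = -13913 + 4*sqrt(2)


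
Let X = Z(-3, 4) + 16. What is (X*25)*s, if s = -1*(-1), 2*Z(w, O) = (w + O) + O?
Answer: 925/2 ≈ 462.50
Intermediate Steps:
Z(w, O) = O + w/2 (Z(w, O) = ((w + O) + O)/2 = ((O + w) + O)/2 = (w + 2*O)/2 = O + w/2)
s = 1
X = 37/2 (X = (4 + (1/2)*(-3)) + 16 = (4 - 3/2) + 16 = 5/2 + 16 = 37/2 ≈ 18.500)
(X*25)*s = ((37/2)*25)*1 = (925/2)*1 = 925/2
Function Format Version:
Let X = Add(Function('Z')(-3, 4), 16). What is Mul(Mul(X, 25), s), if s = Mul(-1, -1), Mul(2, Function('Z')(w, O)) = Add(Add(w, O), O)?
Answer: Rational(925, 2) ≈ 462.50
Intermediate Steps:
Function('Z')(w, O) = Add(O, Mul(Rational(1, 2), w)) (Function('Z')(w, O) = Mul(Rational(1, 2), Add(Add(w, O), O)) = Mul(Rational(1, 2), Add(Add(O, w), O)) = Mul(Rational(1, 2), Add(w, Mul(2, O))) = Add(O, Mul(Rational(1, 2), w)))
s = 1
X = Rational(37, 2) (X = Add(Add(4, Mul(Rational(1, 2), -3)), 16) = Add(Add(4, Rational(-3, 2)), 16) = Add(Rational(5, 2), 16) = Rational(37, 2) ≈ 18.500)
Mul(Mul(X, 25), s) = Mul(Mul(Rational(37, 2), 25), 1) = Mul(Rational(925, 2), 1) = Rational(925, 2)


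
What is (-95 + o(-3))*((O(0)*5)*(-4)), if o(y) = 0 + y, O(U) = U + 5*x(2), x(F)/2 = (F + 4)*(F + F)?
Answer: 470400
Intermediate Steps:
x(F) = 4*F*(4 + F) (x(F) = 2*((F + 4)*(F + F)) = 2*((4 + F)*(2*F)) = 2*(2*F*(4 + F)) = 4*F*(4 + F))
O(U) = 240 + U (O(U) = U + 5*(4*2*(4 + 2)) = U + 5*(4*2*6) = U + 5*48 = U + 240 = 240 + U)
o(y) = y
(-95 + o(-3))*((O(0)*5)*(-4)) = (-95 - 3)*(((240 + 0)*5)*(-4)) = -98*240*5*(-4) = -117600*(-4) = -98*(-4800) = 470400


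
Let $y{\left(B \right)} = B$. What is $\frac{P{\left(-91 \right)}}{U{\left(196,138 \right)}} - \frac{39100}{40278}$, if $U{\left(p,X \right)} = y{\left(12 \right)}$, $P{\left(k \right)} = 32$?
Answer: $\frac{34154}{20139} \approx 1.6959$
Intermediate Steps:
$U{\left(p,X \right)} = 12$
$\frac{P{\left(-91 \right)}}{U{\left(196,138 \right)}} - \frac{39100}{40278} = \frac{32}{12} - \frac{39100}{40278} = 32 \cdot \frac{1}{12} - \frac{19550}{20139} = \frac{8}{3} - \frac{19550}{20139} = \frac{34154}{20139}$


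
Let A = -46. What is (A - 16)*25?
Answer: -1550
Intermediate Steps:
(A - 16)*25 = (-46 - 16)*25 = -62*25 = -1550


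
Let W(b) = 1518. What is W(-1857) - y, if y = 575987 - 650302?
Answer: 75833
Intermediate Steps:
y = -74315
W(-1857) - y = 1518 - 1*(-74315) = 1518 + 74315 = 75833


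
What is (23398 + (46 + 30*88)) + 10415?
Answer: 36499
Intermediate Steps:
(23398 + (46 + 30*88)) + 10415 = (23398 + (46 + 2640)) + 10415 = (23398 + 2686) + 10415 = 26084 + 10415 = 36499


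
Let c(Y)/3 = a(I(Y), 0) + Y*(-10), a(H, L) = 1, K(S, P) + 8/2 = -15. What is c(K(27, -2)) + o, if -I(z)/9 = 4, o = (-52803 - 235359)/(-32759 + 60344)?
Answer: 1724227/3065 ≈ 562.55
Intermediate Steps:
o = -32018/3065 (o = -288162/27585 = -288162*1/27585 = -32018/3065 ≈ -10.446)
K(S, P) = -19 (K(S, P) = -4 - 15 = -19)
I(z) = -36 (I(z) = -9*4 = -36)
c(Y) = 3 - 30*Y (c(Y) = 3*(1 + Y*(-10)) = 3*(1 - 10*Y) = 3 - 30*Y)
c(K(27, -2)) + o = (3 - 30*(-19)) - 32018/3065 = (3 + 570) - 32018/3065 = 573 - 32018/3065 = 1724227/3065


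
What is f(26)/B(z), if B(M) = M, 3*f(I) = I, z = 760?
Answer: 13/1140 ≈ 0.011404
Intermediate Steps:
f(I) = I/3
f(26)/B(z) = ((⅓)*26)/760 = (26/3)*(1/760) = 13/1140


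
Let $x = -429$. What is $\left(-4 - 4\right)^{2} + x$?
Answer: $-365$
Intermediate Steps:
$\left(-4 - 4\right)^{2} + x = \left(-4 - 4\right)^{2} - 429 = \left(-8\right)^{2} - 429 = 64 - 429 = -365$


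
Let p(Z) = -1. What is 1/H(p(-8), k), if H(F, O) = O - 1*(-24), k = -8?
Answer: 1/16 ≈ 0.062500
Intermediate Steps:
H(F, O) = 24 + O (H(F, O) = O + 24 = 24 + O)
1/H(p(-8), k) = 1/(24 - 8) = 1/16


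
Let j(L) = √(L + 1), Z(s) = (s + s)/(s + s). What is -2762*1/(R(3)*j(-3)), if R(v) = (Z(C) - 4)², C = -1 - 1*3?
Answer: 1381*I*√2/9 ≈ 217.0*I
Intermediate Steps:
C = -4 (C = -1 - 3 = -4)
Z(s) = 1 (Z(s) = (2*s)/((2*s)) = (2*s)*(1/(2*s)) = 1)
j(L) = √(1 + L)
R(v) = 9 (R(v) = (1 - 4)² = (-3)² = 9)
-2762*1/(R(3)*j(-3)) = -2762*1/(9*√(1 - 3)) = -2762*(-I*√2/18) = -(-1381)*I*√2/9 = 1381*I*√2/9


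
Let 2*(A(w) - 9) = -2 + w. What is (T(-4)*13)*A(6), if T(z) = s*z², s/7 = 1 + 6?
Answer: 112112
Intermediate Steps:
A(w) = 8 + w/2 (A(w) = 9 + (-2 + w)/2 = 9 + (-1 + w/2) = 8 + w/2)
s = 49 (s = 7*(1 + 6) = 7*7 = 49)
T(z) = 49*z²
(T(-4)*13)*A(6) = ((49*(-4)²)*13)*(8 + (½)*6) = ((49*16)*13)*(8 + 3) = (784*13)*11 = 10192*11 = 112112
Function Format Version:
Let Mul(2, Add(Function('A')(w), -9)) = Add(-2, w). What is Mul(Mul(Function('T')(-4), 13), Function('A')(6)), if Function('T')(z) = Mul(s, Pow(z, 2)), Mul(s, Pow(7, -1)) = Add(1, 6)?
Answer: 112112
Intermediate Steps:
Function('A')(w) = Add(8, Mul(Rational(1, 2), w)) (Function('A')(w) = Add(9, Mul(Rational(1, 2), Add(-2, w))) = Add(9, Add(-1, Mul(Rational(1, 2), w))) = Add(8, Mul(Rational(1, 2), w)))
s = 49 (s = Mul(7, Add(1, 6)) = Mul(7, 7) = 49)
Function('T')(z) = Mul(49, Pow(z, 2))
Mul(Mul(Function('T')(-4), 13), Function('A')(6)) = Mul(Mul(Mul(49, Pow(-4, 2)), 13), Add(8, Mul(Rational(1, 2), 6))) = Mul(Mul(Mul(49, 16), 13), Add(8, 3)) = Mul(Mul(784, 13), 11) = Mul(10192, 11) = 112112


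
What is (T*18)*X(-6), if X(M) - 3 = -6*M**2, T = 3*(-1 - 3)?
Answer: 46008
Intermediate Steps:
T = -12 (T = 3*(-4) = -12)
X(M) = 3 - 6*M**2
(T*18)*X(-6) = (-12*18)*(3 - 6*(-6)**2) = -216*(3 - 6*36) = -216*(3 - 216) = -216*(-213) = 46008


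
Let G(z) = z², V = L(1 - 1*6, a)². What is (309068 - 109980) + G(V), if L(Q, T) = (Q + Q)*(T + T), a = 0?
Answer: 199088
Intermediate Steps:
L(Q, T) = 4*Q*T (L(Q, T) = (2*Q)*(2*T) = 4*Q*T)
V = 0 (V = (4*(1 - 1*6)*0)² = (4*(1 - 6)*0)² = (4*(-5)*0)² = 0² = 0)
(309068 - 109980) + G(V) = (309068 - 109980) + 0² = 199088 + 0 = 199088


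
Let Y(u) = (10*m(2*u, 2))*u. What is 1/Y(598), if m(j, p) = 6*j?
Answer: 1/42912480 ≈ 2.3303e-8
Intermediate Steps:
Y(u) = 120*u**2 (Y(u) = (10*(6*(2*u)))*u = (10*(12*u))*u = (120*u)*u = 120*u**2)
1/Y(598) = 1/(120*598**2) = 1/(120*357604) = 1/42912480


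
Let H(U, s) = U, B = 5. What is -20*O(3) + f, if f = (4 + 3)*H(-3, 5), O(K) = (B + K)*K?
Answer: -501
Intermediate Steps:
O(K) = K*(5 + K) (O(K) = (5 + K)*K = K*(5 + K))
f = -21 (f = (4 + 3)*(-3) = 7*(-3) = -21)
-20*O(3) + f = -60*(5 + 3) - 21 = -60*8 - 21 = -20*24 - 21 = -480 - 21 = -501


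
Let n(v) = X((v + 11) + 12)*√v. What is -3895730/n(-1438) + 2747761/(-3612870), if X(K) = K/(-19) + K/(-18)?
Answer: -2747761/3612870 + 3600918*I*√1438/203477 ≈ -0.76055 + 671.08*I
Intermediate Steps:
X(K) = -37*K/342 (X(K) = K*(-1/19) + K*(-1/18) = -K/19 - K/18 = -37*K/342)
n(v) = √v*(-851/342 - 37*v/342) (n(v) = (-37*((v + 11) + 12)/342)*√v = (-37*((11 + v) + 12)/342)*√v = (-37*(23 + v)/342)*√v = (-851/342 - 37*v/342)*√v = √v*(-851/342 - 37*v/342))
-3895730/n(-1438) + 2747761/(-3612870) = -3895730*(-171*I*√1438/(26603*(-23 - 1*(-1438)))) + 2747761/(-3612870) = -3895730*(-171*I*√1438/(26603*(-23 + 1438))) + 2747761*(-1/3612870) = -3895730*(-171*I*√1438/37643245) - 2747761/3612870 = -(-3600918)*I*√1438/203477 - 2747761/3612870 = 3600918*I*√1438/203477 - 2747761/3612870 = -2747761/3612870 + 3600918*I*√1438/203477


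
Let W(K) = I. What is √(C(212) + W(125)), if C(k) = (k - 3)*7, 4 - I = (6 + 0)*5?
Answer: √1437 ≈ 37.908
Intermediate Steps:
I = -26 (I = 4 - (6 + 0)*5 = 4 - 6*5 = 4 - 1*30 = 4 - 30 = -26)
C(k) = -21 + 7*k (C(k) = (-3 + k)*7 = -21 + 7*k)
W(K) = -26
√(C(212) + W(125)) = √((-21 + 7*212) - 26) = √((-21 + 1484) - 26) = √(1463 - 26) = √1437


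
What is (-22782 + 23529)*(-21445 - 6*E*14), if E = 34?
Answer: -18152847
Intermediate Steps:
(-22782 + 23529)*(-21445 - 6*E*14) = (-22782 + 23529)*(-21445 - 6*34*14) = 747*(-21445 - 204*14) = 747*(-21445 - 2856) = 747*(-24301) = -18152847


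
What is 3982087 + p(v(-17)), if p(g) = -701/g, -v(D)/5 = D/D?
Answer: 19911136/5 ≈ 3.9822e+6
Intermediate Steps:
v(D) = -5 (v(D) = -5*D/D = -5*1 = -5)
3982087 + p(v(-17)) = 3982087 - 701/(-5) = 3982087 - 701*(-1/5) = 3982087 + 701/5 = 19911136/5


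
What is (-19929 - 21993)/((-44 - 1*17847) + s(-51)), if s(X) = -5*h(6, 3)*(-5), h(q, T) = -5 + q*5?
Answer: 20961/8633 ≈ 2.4280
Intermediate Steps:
h(q, T) = -5 + 5*q
s(X) = 625 (s(X) = -5*(-5 + 5*6)*(-5) = -5*(-5 + 30)*(-5) = -5*25*(-5) = -125*(-5) = 625)
(-19929 - 21993)/((-44 - 1*17847) + s(-51)) = (-19929 - 21993)/((-44 - 1*17847) + 625) = -41922/((-44 - 17847) + 625) = -41922/(-17891 + 625) = -41922/(-17266) = -41922*(-1/17266) = 20961/8633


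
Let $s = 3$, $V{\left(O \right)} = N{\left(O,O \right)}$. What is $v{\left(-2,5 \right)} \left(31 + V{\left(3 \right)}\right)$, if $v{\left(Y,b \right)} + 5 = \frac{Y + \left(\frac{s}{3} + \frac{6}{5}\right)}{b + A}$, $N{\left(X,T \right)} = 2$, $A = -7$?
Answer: $- \frac{1683}{10} \approx -168.3$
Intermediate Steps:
$V{\left(O \right)} = 2$
$v{\left(Y,b \right)} = -5 + \frac{\frac{11}{5} + Y}{-7 + b}$ ($v{\left(Y,b \right)} = -5 + \frac{Y + \left(\frac{3}{3} + \frac{6}{5}\right)}{b - 7} = -5 + \frac{Y + \left(3 \cdot \frac{1}{3} + 6 \cdot \frac{1}{5}\right)}{-7 + b} = -5 + \frac{Y + \left(1 + \frac{6}{5}\right)}{-7 + b} = -5 + \frac{Y + \frac{11}{5}}{-7 + b} = -5 + \frac{\frac{11}{5} + Y}{-7 + b}$)
$v{\left(-2,5 \right)} \left(31 + V{\left(3 \right)}\right) = \frac{\frac{186}{5} - 2 - 25}{-7 + 5} \left(31 + 2\right) = \frac{\frac{186}{5} - 2 - 25}{-2} \cdot 33 = \left(- \frac{1}{2}\right) \frac{51}{5} \cdot 33 = \left(- \frac{51}{10}\right) 33 = - \frac{1683}{10}$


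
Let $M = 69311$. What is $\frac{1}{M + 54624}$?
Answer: $\frac{1}{123935} \approx 8.0687 \cdot 10^{-6}$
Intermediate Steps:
$\frac{1}{M + 54624} = \frac{1}{69311 + 54624} = \frac{1}{123935}$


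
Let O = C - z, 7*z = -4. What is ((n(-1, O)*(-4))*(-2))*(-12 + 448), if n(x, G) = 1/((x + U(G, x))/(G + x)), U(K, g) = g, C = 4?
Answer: -43600/7 ≈ -6228.6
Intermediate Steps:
z = -4/7 (z = (⅐)*(-4) = -4/7 ≈ -0.57143)
O = 32/7 (O = 4 - 1*(-4/7) = 4 + 4/7 = 32/7 ≈ 4.5714)
n(x, G) = (G + x)/(2*x) (n(x, G) = 1/((x + x)/(G + x)) = 1/((2*x)/(G + x)) = 1/(2*x/(G + x)) = (G + x)/(2*x))
((n(-1, O)*(-4))*(-2))*(-12 + 448) = ((((½)*(32/7 - 1)/(-1))*(-4))*(-2))*(-12 + 448) = ((((½)*(-1)*(25/7))*(-4))*(-2))*436 = (-25/14*(-4)*(-2))*436 = ((50/7)*(-2))*436 = -100/7*436 = -43600/7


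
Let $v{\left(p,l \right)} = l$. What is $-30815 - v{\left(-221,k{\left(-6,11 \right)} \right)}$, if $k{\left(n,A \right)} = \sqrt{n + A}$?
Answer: $-30815 - \sqrt{5} \approx -30817.0$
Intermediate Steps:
$k{\left(n,A \right)} = \sqrt{A + n}$
$-30815 - v{\left(-221,k{\left(-6,11 \right)} \right)} = -30815 - \sqrt{11 - 6} = -30815 - \sqrt{5}$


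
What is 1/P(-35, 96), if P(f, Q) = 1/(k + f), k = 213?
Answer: 178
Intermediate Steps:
P(f, Q) = 1/(213 + f)
1/P(-35, 96) = 1/(1/(213 - 35)) = 1/(1/178) = 178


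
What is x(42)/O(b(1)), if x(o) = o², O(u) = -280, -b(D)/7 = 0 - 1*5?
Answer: -63/10 ≈ -6.3000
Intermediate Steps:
b(D) = 35 (b(D) = -7*(0 - 1*5) = -7*(0 - 5) = -7*(-5) = 35)
x(42)/O(b(1)) = 42²/(-280) = 1764*(-1/280) = -63/10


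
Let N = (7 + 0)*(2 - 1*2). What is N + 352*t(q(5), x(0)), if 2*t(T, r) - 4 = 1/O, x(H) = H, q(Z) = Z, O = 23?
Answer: 16368/23 ≈ 711.65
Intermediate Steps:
t(T, r) = 93/46 (t(T, r) = 2 + (½)/23 = 2 + (½)*(1/23) = 2 + 1/46 = 93/46)
N = 0 (N = 7*(2 - 2) = 7*0 = 0)
N + 352*t(q(5), x(0)) = 0 + 352*(93/46) = 0 + 16368/23 = 16368/23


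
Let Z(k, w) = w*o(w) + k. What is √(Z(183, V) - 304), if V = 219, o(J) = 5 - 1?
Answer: √755 ≈ 27.477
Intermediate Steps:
o(J) = 4
Z(k, w) = k + 4*w (Z(k, w) = w*4 + k = 4*w + k = k + 4*w)
√(Z(183, V) - 304) = √((183 + 4*219) - 304) = √((183 + 876) - 304) = √(1059 - 304) = √755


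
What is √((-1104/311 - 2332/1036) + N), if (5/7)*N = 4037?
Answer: √915801028261770/402745 ≈ 75.140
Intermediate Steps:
N = 28259/5 (N = (7/5)*4037 = 28259/5 ≈ 5651.8)
√((-1104/311 - 2332/1036) + N) = √((-1104/311 - 2332/1036) + 28259/5) = √((-1104*1/311 - 2332*1/1036) + 28259/5) = √((-1104/311 - 583/259) + 28259/5) = √(-467249/80549 + 28259/5) = √(2273897946/402745) = √915801028261770/402745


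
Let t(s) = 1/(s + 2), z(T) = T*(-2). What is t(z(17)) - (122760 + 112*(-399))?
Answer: -2498305/32 ≈ -78072.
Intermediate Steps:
z(T) = -2*T
t(s) = 1/(2 + s)
t(z(17)) - (122760 + 112*(-399)) = 1/(2 - 2*17) - (122760 + 112*(-399)) = 1/(2 - 34) - (122760 - 44688) = 1/(-32) - 1*78072 = -1/32 - 78072 = -2498305/32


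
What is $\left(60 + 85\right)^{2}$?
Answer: $21025$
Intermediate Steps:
$\left(60 + 85\right)^{2} = 145^{2} = 21025$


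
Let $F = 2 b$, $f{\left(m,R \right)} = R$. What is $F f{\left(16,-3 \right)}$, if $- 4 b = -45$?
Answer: $- \frac{135}{2} \approx -67.5$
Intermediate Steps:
$b = \frac{45}{4}$ ($b = \left(- \frac{1}{4}\right) \left(-45\right) = \frac{45}{4} \approx 11.25$)
$F = \frac{45}{2}$ ($F = 2 \cdot \frac{45}{4} = \frac{45}{2} \approx 22.5$)
$F f{\left(16,-3 \right)} = \frac{45}{2} \left(-3\right) = - \frac{135}{2}$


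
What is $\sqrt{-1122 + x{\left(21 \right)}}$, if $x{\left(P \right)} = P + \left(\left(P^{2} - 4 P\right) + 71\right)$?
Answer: $i \sqrt{673} \approx 25.942 i$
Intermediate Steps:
$x{\left(P \right)} = 71 + P^{2} - 3 P$ ($x{\left(P \right)} = P + \left(71 + P^{2} - 4 P\right) = 71 + P^{2} - 3 P$)
$\sqrt{-1122 + x{\left(21 \right)}} = \sqrt{-1122 + \left(71 + 21^{2} - 63\right)} = \sqrt{-1122 + \left(71 + 441 - 63\right)} = \sqrt{-1122 + 449} = \sqrt{-673} = i \sqrt{673}$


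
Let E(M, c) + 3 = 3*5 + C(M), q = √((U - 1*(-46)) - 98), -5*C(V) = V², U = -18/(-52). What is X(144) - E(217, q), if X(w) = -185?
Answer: 46104/5 ≈ 9220.8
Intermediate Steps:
U = 9/26 (U = -18*(-1/52) = 9/26 ≈ 0.34615)
C(V) = -V²/5
q = I*√34918/26 (q = √((9/26 - 1*(-46)) - 98) = √((9/26 + 46) - 98) = √(1205/26 - 98) = √(-1343/26) = I*√34918/26 ≈ 7.1871*I)
E(M, c) = 12 - M²/5 (E(M, c) = -3 + (3*5 - M²/5) = -3 + (15 - M²/5) = 12 - M²/5)
X(144) - E(217, q) = -185 - (12 - ⅕*217²) = -185 - (12 - ⅕*47089) = -185 - (12 - 47089/5) = -185 - 1*(-47029/5) = -185 + 47029/5 = 46104/5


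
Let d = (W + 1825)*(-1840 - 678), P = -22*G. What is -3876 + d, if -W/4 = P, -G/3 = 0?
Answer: -4599226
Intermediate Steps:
G = 0 (G = -3*0 = 0)
P = 0 (P = -22*0 = 0)
W = 0 (W = -4*0 = 0)
d = -4595350 (d = (0 + 1825)*(-1840 - 678) = 1825*(-2518) = -4595350)
-3876 + d = -3876 - 4595350 = -4599226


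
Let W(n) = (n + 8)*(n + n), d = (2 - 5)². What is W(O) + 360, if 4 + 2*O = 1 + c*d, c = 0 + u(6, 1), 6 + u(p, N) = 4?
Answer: 825/2 ≈ 412.50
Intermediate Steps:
u(p, N) = -2 (u(p, N) = -6 + 4 = -2)
d = 9 (d = (-3)² = 9)
c = -2 (c = 0 - 2 = -2)
O = -21/2 (O = -2 + (1 - 2*9)/2 = -2 + (1 - 18)/2 = -2 + (½)*(-17) = -2 - 17/2 = -21/2 ≈ -10.500)
W(n) = 2*n*(8 + n) (W(n) = (8 + n)*(2*n) = 2*n*(8 + n))
W(O) + 360 = 2*(-21/2)*(8 - 21/2) + 360 = 2*(-21/2)*(-5/2) + 360 = 105/2 + 360 = 825/2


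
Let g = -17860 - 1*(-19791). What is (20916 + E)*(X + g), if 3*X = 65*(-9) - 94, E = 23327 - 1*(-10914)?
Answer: 282072898/3 ≈ 9.4024e+7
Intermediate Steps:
g = 1931 (g = -17860 + 19791 = 1931)
E = 34241 (E = 23327 + 10914 = 34241)
X = -679/3 (X = (65*(-9) - 94)/3 = (-585 - 94)/3 = (⅓)*(-679) = -679/3 ≈ -226.33)
(20916 + E)*(X + g) = (20916 + 34241)*(-679/3 + 1931) = 55157*(5114/3) = 282072898/3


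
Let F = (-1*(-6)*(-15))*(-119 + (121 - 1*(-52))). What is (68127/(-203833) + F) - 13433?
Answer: -3728785196/203833 ≈ -18293.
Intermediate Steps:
F = -4860 (F = (6*(-15))*(-119 + (121 + 52)) = -90*(-119 + 173) = -90*54 = -4860)
(68127/(-203833) + F) - 13433 = (68127/(-203833) - 4860) - 13433 = (68127*(-1/203833) - 4860) - 13433 = (-68127/203833 - 4860) - 13433 = -990696507/203833 - 13433 = -3728785196/203833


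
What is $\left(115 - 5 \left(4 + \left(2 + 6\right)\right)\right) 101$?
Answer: $5555$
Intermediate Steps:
$\left(115 - 5 \left(4 + \left(2 + 6\right)\right)\right) 101 = \left(115 - 5 \left(4 + 8\right)\right) 101 = \left(115 - 60\right) 101 = 55 \cdot 101 = 5555$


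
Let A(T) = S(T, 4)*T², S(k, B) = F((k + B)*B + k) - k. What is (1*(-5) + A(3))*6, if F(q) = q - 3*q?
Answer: -3540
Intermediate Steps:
F(q) = -2*q
S(k, B) = -3*k - 2*B*(B + k) (S(k, B) = -2*((k + B)*B + k) - k = -2*((B + k)*B + k) - k = -2*(B*(B + k) + k) - k = -2*(k + B*(B + k)) - k = (-2*k - 2*B*(B + k)) - k = -3*k - 2*B*(B + k))
A(T) = T²*(-32 - 11*T) (A(T) = (-3*T - 2*4² - 2*4*T)*T² = (-3*T - 2*16 - 8*T)*T² = (-3*T - 32 - 8*T)*T² = (-32 - 11*T)*T² = T²*(-32 - 11*T))
(1*(-5) + A(3))*6 = (1*(-5) + 3²*(-32 - 11*3))*6 = (-5 + 9*(-32 - 33))*6 = (-5 + 9*(-65))*6 = (-5 - 585)*6 = -590*6 = -3540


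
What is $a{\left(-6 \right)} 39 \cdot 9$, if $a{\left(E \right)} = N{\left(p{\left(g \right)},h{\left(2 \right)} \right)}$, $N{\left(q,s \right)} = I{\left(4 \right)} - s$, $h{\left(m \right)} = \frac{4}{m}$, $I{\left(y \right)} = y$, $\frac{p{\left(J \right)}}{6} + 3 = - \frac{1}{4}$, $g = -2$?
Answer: $702$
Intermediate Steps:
$p{\left(J \right)} = - \frac{39}{2}$ ($p{\left(J \right)} = -18 + 6 \left(- \frac{1}{4}\right) = -18 - \frac{3}{2} = - \frac{39}{2}$)
$N{\left(q,s \right)} = 4 - s$
$a{\left(E \right)} = 2$ ($a{\left(E \right)} = 4 - \frac{4}{2} = 4 - 4 \cdot \frac{1}{2} = 4 - 2 = 2$)
$a{\left(-6 \right)} 39 \cdot 9 = 2 \cdot 39 \cdot 9 = 78 \cdot 9 = 702$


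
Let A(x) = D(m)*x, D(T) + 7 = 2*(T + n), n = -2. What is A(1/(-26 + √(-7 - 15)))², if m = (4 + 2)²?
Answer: 3721/(26 - I*√22)² ≈ 4.9949 + 1.8628*I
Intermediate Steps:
m = 36 (m = 6² = 36)
D(T) = -11 + 2*T (D(T) = -7 + 2*(T - 2) = -7 + 2*(-2 + T) = -7 + (-4 + 2*T) = -11 + 2*T)
A(x) = 61*x (A(x) = (-11 + 2*36)*x = (-11 + 72)*x = 61*x)
A(1/(-26 + √(-7 - 15)))² = (61/(-26 + √(-7 - 15)))² = (61/(-26 + √(-22)))² = (61/(-26 + I*√22))² = 3721/(-26 + I*√22)²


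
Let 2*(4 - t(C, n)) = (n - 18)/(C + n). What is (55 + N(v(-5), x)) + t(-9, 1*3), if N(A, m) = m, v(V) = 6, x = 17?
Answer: 299/4 ≈ 74.750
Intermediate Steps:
t(C, n) = 4 - (-18 + n)/(2*(C + n)) (t(C, n) = 4 - (n - 18)/(2*(C + n)) = 4 - (-18 + n)/(2*(C + n)))
(55 + N(v(-5), x)) + t(-9, 1*3) = (55 + 17) + (9 + 4*(-9) + 7*(1*3)/2)/(-9 + 1*3) = 72 + (9 - 36 + (7/2)*3)/(-9 + 3) = 72 + (9 - 36 + 21/2)/(-6) = 72 - ⅙*(-33/2) = 72 + 11/4 = 299/4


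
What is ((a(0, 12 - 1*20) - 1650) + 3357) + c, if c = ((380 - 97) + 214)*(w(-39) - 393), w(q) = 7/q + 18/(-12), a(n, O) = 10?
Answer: -15166219/78 ≈ -1.9444e+5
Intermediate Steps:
w(q) = -3/2 + 7/q (w(q) = 7/q + 18*(-1/12) = 7/q - 3/2 = -3/2 + 7/q)
c = -15300145/78 (c = ((380 - 97) + 214)*((-3/2 + 7/(-39)) - 393) = (283 + 214)*((-3/2 + 7*(-1/39)) - 393) = 497*((-3/2 - 7/39) - 393) = 497*(-131/78 - 393) = 497*(-30785/78) = -15300145/78 ≈ -1.9616e+5)
((a(0, 12 - 1*20) - 1650) + 3357) + c = ((10 - 1650) + 3357) - 15300145/78 = (-1640 + 3357) - 15300145/78 = 1717 - 15300145/78 = -15166219/78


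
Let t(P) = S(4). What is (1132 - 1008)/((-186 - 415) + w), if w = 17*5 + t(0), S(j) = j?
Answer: -31/128 ≈ -0.24219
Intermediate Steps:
t(P) = 4
w = 89 (w = 17*5 + 4 = 85 + 4 = 89)
(1132 - 1008)/((-186 - 415) + w) = (1132 - 1008)/((-186 - 415) + 89) = 124/(-601 + 89) = 124/(-512) = 124*(-1/512) = -31/128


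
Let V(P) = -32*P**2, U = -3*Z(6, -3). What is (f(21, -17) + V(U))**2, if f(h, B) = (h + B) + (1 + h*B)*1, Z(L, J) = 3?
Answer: 8667136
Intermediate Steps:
U = -9 (U = -3*3 = -9)
f(h, B) = 1 + B + h + B*h (f(h, B) = (B + h) + (1 + B*h)*1 = (B + h) + (1 + B*h) = 1 + B + h + B*h)
(f(21, -17) + V(U))**2 = ((1 - 17 + 21 - 17*21) - 32*(-9)**2)**2 = ((1 - 17 + 21 - 357) - 32*81)**2 = (-352 - 2592)**2 = (-2944)**2 = 8667136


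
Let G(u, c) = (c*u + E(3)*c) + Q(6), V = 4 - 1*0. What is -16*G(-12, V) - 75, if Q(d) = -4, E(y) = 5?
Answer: 437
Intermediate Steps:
V = 4 (V = 4 + 0 = 4)
G(u, c) = -4 + 5*c + c*u (G(u, c) = (c*u + 5*c) - 4 = (5*c + c*u) - 4 = -4 + 5*c + c*u)
-16*G(-12, V) - 75 = -16*(-4 + 5*4 + 4*(-12)) - 75 = -16*(-4 + 20 - 48) - 75 = -16*(-32) - 75 = 512 - 75 = 437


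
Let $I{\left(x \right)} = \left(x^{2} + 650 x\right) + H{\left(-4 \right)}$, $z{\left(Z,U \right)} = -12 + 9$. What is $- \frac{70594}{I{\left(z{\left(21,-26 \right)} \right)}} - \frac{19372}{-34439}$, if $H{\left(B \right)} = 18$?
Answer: $\frac{2468439122}{66226197} \approx 37.273$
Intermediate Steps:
$z{\left(Z,U \right)} = -3$
$I{\left(x \right)} = 18 + x^{2} + 650 x$ ($I{\left(x \right)} = \left(x^{2} + 650 x\right) + 18 = 18 + x^{2} + 650 x$)
$- \frac{70594}{I{\left(z{\left(21,-26 \right)} \right)}} - \frac{19372}{-34439} = - \frac{70594}{18 + \left(-3\right)^{2} + 650 \left(-3\right)} - \frac{19372}{-34439} = - \frac{70594}{18 + 9 - 1950} - - \frac{19372}{34439} = - \frac{70594}{-1923} + \frac{19372}{34439} = \left(-70594\right) \left(- \frac{1}{1923}\right) + \frac{19372}{34439} = \frac{70594}{1923} + \frac{19372}{34439} = \frac{2468439122}{66226197}$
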